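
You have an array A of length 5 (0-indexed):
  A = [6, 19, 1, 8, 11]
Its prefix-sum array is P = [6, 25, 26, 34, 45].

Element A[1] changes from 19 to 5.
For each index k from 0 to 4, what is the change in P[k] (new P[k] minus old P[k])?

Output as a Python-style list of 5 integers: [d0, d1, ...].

Answer: [0, -14, -14, -14, -14]

Derivation:
Element change: A[1] 19 -> 5, delta = -14
For k < 1: P[k] unchanged, delta_P[k] = 0
For k >= 1: P[k] shifts by exactly -14
Delta array: [0, -14, -14, -14, -14]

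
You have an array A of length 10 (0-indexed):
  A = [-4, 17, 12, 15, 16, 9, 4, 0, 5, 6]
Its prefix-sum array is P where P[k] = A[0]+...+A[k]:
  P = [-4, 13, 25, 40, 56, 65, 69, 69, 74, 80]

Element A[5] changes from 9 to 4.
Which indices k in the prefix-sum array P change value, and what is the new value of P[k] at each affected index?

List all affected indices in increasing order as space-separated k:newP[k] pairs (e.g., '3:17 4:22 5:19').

P[k] = A[0] + ... + A[k]
P[k] includes A[5] iff k >= 5
Affected indices: 5, 6, ..., 9; delta = -5
  P[5]: 65 + -5 = 60
  P[6]: 69 + -5 = 64
  P[7]: 69 + -5 = 64
  P[8]: 74 + -5 = 69
  P[9]: 80 + -5 = 75

Answer: 5:60 6:64 7:64 8:69 9:75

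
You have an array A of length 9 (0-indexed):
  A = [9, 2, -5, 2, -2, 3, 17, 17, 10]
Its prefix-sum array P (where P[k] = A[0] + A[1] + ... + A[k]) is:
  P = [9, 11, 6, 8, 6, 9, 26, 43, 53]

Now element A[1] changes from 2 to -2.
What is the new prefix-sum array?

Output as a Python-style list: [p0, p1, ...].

Answer: [9, 7, 2, 4, 2, 5, 22, 39, 49]

Derivation:
Change: A[1] 2 -> -2, delta = -4
P[k] for k < 1: unchanged (A[1] not included)
P[k] for k >= 1: shift by delta = -4
  P[0] = 9 + 0 = 9
  P[1] = 11 + -4 = 7
  P[2] = 6 + -4 = 2
  P[3] = 8 + -4 = 4
  P[4] = 6 + -4 = 2
  P[5] = 9 + -4 = 5
  P[6] = 26 + -4 = 22
  P[7] = 43 + -4 = 39
  P[8] = 53 + -4 = 49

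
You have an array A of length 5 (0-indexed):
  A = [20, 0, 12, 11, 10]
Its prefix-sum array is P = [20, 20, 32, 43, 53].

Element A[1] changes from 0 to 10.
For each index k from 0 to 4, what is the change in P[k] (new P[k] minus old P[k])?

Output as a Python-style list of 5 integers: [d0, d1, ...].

Element change: A[1] 0 -> 10, delta = 10
For k < 1: P[k] unchanged, delta_P[k] = 0
For k >= 1: P[k] shifts by exactly 10
Delta array: [0, 10, 10, 10, 10]

Answer: [0, 10, 10, 10, 10]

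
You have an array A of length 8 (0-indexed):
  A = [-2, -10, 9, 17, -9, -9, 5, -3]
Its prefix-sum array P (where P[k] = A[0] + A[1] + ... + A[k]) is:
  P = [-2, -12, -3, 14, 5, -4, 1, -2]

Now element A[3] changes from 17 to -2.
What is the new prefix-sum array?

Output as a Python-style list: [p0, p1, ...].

Change: A[3] 17 -> -2, delta = -19
P[k] for k < 3: unchanged (A[3] not included)
P[k] for k >= 3: shift by delta = -19
  P[0] = -2 + 0 = -2
  P[1] = -12 + 0 = -12
  P[2] = -3 + 0 = -3
  P[3] = 14 + -19 = -5
  P[4] = 5 + -19 = -14
  P[5] = -4 + -19 = -23
  P[6] = 1 + -19 = -18
  P[7] = -2 + -19 = -21

Answer: [-2, -12, -3, -5, -14, -23, -18, -21]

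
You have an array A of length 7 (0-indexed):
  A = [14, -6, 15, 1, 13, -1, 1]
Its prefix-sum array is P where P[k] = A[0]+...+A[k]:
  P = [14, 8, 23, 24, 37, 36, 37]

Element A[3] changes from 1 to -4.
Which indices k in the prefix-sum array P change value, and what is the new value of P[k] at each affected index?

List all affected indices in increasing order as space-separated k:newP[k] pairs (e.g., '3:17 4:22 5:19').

P[k] = A[0] + ... + A[k]
P[k] includes A[3] iff k >= 3
Affected indices: 3, 4, ..., 6; delta = -5
  P[3]: 24 + -5 = 19
  P[4]: 37 + -5 = 32
  P[5]: 36 + -5 = 31
  P[6]: 37 + -5 = 32

Answer: 3:19 4:32 5:31 6:32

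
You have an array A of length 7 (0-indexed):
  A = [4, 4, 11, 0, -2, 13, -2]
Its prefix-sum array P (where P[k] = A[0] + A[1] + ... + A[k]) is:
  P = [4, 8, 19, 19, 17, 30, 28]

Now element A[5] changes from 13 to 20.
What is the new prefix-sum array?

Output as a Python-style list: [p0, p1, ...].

Answer: [4, 8, 19, 19, 17, 37, 35]

Derivation:
Change: A[5] 13 -> 20, delta = 7
P[k] for k < 5: unchanged (A[5] not included)
P[k] for k >= 5: shift by delta = 7
  P[0] = 4 + 0 = 4
  P[1] = 8 + 0 = 8
  P[2] = 19 + 0 = 19
  P[3] = 19 + 0 = 19
  P[4] = 17 + 0 = 17
  P[5] = 30 + 7 = 37
  P[6] = 28 + 7 = 35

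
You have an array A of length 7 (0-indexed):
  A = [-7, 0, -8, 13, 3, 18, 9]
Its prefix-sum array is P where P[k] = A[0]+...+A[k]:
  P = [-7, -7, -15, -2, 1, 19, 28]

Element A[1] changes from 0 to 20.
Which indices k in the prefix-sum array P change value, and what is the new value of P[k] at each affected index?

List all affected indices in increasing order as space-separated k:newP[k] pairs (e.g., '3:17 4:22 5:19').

P[k] = A[0] + ... + A[k]
P[k] includes A[1] iff k >= 1
Affected indices: 1, 2, ..., 6; delta = 20
  P[1]: -7 + 20 = 13
  P[2]: -15 + 20 = 5
  P[3]: -2 + 20 = 18
  P[4]: 1 + 20 = 21
  P[5]: 19 + 20 = 39
  P[6]: 28 + 20 = 48

Answer: 1:13 2:5 3:18 4:21 5:39 6:48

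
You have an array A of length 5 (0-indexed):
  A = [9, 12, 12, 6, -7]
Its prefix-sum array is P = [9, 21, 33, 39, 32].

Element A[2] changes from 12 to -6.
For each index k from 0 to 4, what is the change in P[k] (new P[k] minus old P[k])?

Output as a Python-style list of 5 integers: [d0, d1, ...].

Element change: A[2] 12 -> -6, delta = -18
For k < 2: P[k] unchanged, delta_P[k] = 0
For k >= 2: P[k] shifts by exactly -18
Delta array: [0, 0, -18, -18, -18]

Answer: [0, 0, -18, -18, -18]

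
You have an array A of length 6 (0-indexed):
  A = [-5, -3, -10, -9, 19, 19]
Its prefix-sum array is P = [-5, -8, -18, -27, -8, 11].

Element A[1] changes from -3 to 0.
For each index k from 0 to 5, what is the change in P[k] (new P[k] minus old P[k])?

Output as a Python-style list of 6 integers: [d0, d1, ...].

Element change: A[1] -3 -> 0, delta = 3
For k < 1: P[k] unchanged, delta_P[k] = 0
For k >= 1: P[k] shifts by exactly 3
Delta array: [0, 3, 3, 3, 3, 3]

Answer: [0, 3, 3, 3, 3, 3]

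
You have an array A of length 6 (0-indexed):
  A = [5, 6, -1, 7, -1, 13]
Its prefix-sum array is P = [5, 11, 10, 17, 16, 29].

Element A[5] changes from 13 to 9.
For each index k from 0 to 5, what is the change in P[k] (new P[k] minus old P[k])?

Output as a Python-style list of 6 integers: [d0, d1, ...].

Answer: [0, 0, 0, 0, 0, -4]

Derivation:
Element change: A[5] 13 -> 9, delta = -4
For k < 5: P[k] unchanged, delta_P[k] = 0
For k >= 5: P[k] shifts by exactly -4
Delta array: [0, 0, 0, 0, 0, -4]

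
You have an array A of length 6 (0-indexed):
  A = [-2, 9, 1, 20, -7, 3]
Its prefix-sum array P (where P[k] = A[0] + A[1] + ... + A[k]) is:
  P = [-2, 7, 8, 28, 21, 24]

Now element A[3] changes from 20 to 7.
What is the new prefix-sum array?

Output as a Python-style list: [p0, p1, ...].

Answer: [-2, 7, 8, 15, 8, 11]

Derivation:
Change: A[3] 20 -> 7, delta = -13
P[k] for k < 3: unchanged (A[3] not included)
P[k] for k >= 3: shift by delta = -13
  P[0] = -2 + 0 = -2
  P[1] = 7 + 0 = 7
  P[2] = 8 + 0 = 8
  P[3] = 28 + -13 = 15
  P[4] = 21 + -13 = 8
  P[5] = 24 + -13 = 11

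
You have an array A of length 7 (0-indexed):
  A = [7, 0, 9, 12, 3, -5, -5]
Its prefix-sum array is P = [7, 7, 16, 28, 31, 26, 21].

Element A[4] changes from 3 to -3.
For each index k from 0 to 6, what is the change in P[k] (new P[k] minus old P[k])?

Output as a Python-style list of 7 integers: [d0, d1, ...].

Element change: A[4] 3 -> -3, delta = -6
For k < 4: P[k] unchanged, delta_P[k] = 0
For k >= 4: P[k] shifts by exactly -6
Delta array: [0, 0, 0, 0, -6, -6, -6]

Answer: [0, 0, 0, 0, -6, -6, -6]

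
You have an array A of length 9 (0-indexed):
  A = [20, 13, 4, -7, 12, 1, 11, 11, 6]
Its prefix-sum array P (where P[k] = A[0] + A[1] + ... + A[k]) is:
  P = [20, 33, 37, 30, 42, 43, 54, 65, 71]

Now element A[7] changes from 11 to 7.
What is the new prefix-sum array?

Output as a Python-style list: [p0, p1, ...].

Change: A[7] 11 -> 7, delta = -4
P[k] for k < 7: unchanged (A[7] not included)
P[k] for k >= 7: shift by delta = -4
  P[0] = 20 + 0 = 20
  P[1] = 33 + 0 = 33
  P[2] = 37 + 0 = 37
  P[3] = 30 + 0 = 30
  P[4] = 42 + 0 = 42
  P[5] = 43 + 0 = 43
  P[6] = 54 + 0 = 54
  P[7] = 65 + -4 = 61
  P[8] = 71 + -4 = 67

Answer: [20, 33, 37, 30, 42, 43, 54, 61, 67]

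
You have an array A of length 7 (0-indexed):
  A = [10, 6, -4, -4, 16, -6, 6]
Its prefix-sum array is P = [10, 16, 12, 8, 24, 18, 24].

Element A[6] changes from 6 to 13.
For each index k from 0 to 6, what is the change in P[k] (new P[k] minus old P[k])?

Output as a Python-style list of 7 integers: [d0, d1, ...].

Answer: [0, 0, 0, 0, 0, 0, 7]

Derivation:
Element change: A[6] 6 -> 13, delta = 7
For k < 6: P[k] unchanged, delta_P[k] = 0
For k >= 6: P[k] shifts by exactly 7
Delta array: [0, 0, 0, 0, 0, 0, 7]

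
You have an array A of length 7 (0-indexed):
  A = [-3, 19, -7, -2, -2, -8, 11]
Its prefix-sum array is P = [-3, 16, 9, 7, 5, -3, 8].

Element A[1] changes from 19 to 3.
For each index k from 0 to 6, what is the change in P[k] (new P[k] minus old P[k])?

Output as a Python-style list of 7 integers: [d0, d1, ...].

Element change: A[1] 19 -> 3, delta = -16
For k < 1: P[k] unchanged, delta_P[k] = 0
For k >= 1: P[k] shifts by exactly -16
Delta array: [0, -16, -16, -16, -16, -16, -16]

Answer: [0, -16, -16, -16, -16, -16, -16]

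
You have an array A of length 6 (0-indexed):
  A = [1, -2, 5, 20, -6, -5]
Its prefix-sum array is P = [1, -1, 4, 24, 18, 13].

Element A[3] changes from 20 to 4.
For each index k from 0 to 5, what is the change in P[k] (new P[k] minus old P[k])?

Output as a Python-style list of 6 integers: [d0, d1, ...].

Answer: [0, 0, 0, -16, -16, -16]

Derivation:
Element change: A[3] 20 -> 4, delta = -16
For k < 3: P[k] unchanged, delta_P[k] = 0
For k >= 3: P[k] shifts by exactly -16
Delta array: [0, 0, 0, -16, -16, -16]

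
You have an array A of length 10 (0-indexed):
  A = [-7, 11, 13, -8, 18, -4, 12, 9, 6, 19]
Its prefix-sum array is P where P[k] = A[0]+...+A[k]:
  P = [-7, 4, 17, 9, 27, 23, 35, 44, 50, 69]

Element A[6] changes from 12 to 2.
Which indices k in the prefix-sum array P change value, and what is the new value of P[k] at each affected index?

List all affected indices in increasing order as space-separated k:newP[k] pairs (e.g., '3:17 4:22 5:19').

Answer: 6:25 7:34 8:40 9:59

Derivation:
P[k] = A[0] + ... + A[k]
P[k] includes A[6] iff k >= 6
Affected indices: 6, 7, ..., 9; delta = -10
  P[6]: 35 + -10 = 25
  P[7]: 44 + -10 = 34
  P[8]: 50 + -10 = 40
  P[9]: 69 + -10 = 59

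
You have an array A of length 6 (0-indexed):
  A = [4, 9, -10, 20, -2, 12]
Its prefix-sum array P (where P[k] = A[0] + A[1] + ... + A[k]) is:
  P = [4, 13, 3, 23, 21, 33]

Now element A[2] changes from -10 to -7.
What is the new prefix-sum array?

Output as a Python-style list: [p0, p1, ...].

Answer: [4, 13, 6, 26, 24, 36]

Derivation:
Change: A[2] -10 -> -7, delta = 3
P[k] for k < 2: unchanged (A[2] not included)
P[k] for k >= 2: shift by delta = 3
  P[0] = 4 + 0 = 4
  P[1] = 13 + 0 = 13
  P[2] = 3 + 3 = 6
  P[3] = 23 + 3 = 26
  P[4] = 21 + 3 = 24
  P[5] = 33 + 3 = 36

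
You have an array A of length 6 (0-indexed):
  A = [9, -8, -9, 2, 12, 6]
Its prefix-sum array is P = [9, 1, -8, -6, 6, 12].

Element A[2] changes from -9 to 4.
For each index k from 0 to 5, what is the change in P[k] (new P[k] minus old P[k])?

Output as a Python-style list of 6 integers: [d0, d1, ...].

Answer: [0, 0, 13, 13, 13, 13]

Derivation:
Element change: A[2] -9 -> 4, delta = 13
For k < 2: P[k] unchanged, delta_P[k] = 0
For k >= 2: P[k] shifts by exactly 13
Delta array: [0, 0, 13, 13, 13, 13]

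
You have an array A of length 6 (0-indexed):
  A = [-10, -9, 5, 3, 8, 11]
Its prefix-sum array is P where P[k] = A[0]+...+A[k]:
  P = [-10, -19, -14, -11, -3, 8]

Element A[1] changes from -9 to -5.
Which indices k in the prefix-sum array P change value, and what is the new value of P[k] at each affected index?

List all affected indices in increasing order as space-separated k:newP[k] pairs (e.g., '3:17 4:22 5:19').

P[k] = A[0] + ... + A[k]
P[k] includes A[1] iff k >= 1
Affected indices: 1, 2, ..., 5; delta = 4
  P[1]: -19 + 4 = -15
  P[2]: -14 + 4 = -10
  P[3]: -11 + 4 = -7
  P[4]: -3 + 4 = 1
  P[5]: 8 + 4 = 12

Answer: 1:-15 2:-10 3:-7 4:1 5:12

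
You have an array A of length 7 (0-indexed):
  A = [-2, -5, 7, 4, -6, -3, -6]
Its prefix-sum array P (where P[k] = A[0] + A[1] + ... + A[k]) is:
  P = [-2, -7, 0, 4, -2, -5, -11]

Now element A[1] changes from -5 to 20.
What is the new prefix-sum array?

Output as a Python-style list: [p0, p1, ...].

Answer: [-2, 18, 25, 29, 23, 20, 14]

Derivation:
Change: A[1] -5 -> 20, delta = 25
P[k] for k < 1: unchanged (A[1] not included)
P[k] for k >= 1: shift by delta = 25
  P[0] = -2 + 0 = -2
  P[1] = -7 + 25 = 18
  P[2] = 0 + 25 = 25
  P[3] = 4 + 25 = 29
  P[4] = -2 + 25 = 23
  P[5] = -5 + 25 = 20
  P[6] = -11 + 25 = 14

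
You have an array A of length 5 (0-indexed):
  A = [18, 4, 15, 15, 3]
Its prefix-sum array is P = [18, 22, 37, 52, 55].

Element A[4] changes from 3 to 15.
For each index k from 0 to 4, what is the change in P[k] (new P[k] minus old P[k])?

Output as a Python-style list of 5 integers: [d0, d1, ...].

Answer: [0, 0, 0, 0, 12]

Derivation:
Element change: A[4] 3 -> 15, delta = 12
For k < 4: P[k] unchanged, delta_P[k] = 0
For k >= 4: P[k] shifts by exactly 12
Delta array: [0, 0, 0, 0, 12]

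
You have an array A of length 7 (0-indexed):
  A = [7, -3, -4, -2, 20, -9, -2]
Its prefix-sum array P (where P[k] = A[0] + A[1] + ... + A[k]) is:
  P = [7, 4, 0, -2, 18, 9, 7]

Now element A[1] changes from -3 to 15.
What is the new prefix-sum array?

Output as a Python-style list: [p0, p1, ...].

Change: A[1] -3 -> 15, delta = 18
P[k] for k < 1: unchanged (A[1] not included)
P[k] for k >= 1: shift by delta = 18
  P[0] = 7 + 0 = 7
  P[1] = 4 + 18 = 22
  P[2] = 0 + 18 = 18
  P[3] = -2 + 18 = 16
  P[4] = 18 + 18 = 36
  P[5] = 9 + 18 = 27
  P[6] = 7 + 18 = 25

Answer: [7, 22, 18, 16, 36, 27, 25]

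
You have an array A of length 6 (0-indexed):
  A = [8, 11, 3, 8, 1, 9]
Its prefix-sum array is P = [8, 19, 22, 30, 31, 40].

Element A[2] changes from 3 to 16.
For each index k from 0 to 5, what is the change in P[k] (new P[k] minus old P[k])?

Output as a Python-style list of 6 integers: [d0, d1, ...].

Element change: A[2] 3 -> 16, delta = 13
For k < 2: P[k] unchanged, delta_P[k] = 0
For k >= 2: P[k] shifts by exactly 13
Delta array: [0, 0, 13, 13, 13, 13]

Answer: [0, 0, 13, 13, 13, 13]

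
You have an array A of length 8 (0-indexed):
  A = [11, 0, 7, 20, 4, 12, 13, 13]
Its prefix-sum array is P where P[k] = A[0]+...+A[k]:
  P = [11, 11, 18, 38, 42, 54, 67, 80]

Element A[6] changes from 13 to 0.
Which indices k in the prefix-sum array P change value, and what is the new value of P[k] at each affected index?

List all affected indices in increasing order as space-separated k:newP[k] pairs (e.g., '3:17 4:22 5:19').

P[k] = A[0] + ... + A[k]
P[k] includes A[6] iff k >= 6
Affected indices: 6, 7, ..., 7; delta = -13
  P[6]: 67 + -13 = 54
  P[7]: 80 + -13 = 67

Answer: 6:54 7:67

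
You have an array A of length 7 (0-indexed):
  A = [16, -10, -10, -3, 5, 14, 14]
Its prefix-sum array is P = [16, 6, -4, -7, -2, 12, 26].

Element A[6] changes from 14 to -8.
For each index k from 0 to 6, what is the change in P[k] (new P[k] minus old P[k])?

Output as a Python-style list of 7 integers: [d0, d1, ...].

Answer: [0, 0, 0, 0, 0, 0, -22]

Derivation:
Element change: A[6] 14 -> -8, delta = -22
For k < 6: P[k] unchanged, delta_P[k] = 0
For k >= 6: P[k] shifts by exactly -22
Delta array: [0, 0, 0, 0, 0, 0, -22]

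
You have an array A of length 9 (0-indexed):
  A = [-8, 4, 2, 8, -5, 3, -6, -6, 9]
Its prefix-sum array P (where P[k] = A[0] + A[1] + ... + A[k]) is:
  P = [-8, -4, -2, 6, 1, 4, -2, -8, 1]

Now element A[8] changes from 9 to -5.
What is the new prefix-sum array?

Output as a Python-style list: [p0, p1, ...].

Answer: [-8, -4, -2, 6, 1, 4, -2, -8, -13]

Derivation:
Change: A[8] 9 -> -5, delta = -14
P[k] for k < 8: unchanged (A[8] not included)
P[k] for k >= 8: shift by delta = -14
  P[0] = -8 + 0 = -8
  P[1] = -4 + 0 = -4
  P[2] = -2 + 0 = -2
  P[3] = 6 + 0 = 6
  P[4] = 1 + 0 = 1
  P[5] = 4 + 0 = 4
  P[6] = -2 + 0 = -2
  P[7] = -8 + 0 = -8
  P[8] = 1 + -14 = -13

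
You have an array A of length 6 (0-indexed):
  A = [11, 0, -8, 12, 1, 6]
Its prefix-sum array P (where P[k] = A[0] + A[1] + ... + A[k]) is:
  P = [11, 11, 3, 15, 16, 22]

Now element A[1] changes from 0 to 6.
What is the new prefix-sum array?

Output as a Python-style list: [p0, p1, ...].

Answer: [11, 17, 9, 21, 22, 28]

Derivation:
Change: A[1] 0 -> 6, delta = 6
P[k] for k < 1: unchanged (A[1] not included)
P[k] for k >= 1: shift by delta = 6
  P[0] = 11 + 0 = 11
  P[1] = 11 + 6 = 17
  P[2] = 3 + 6 = 9
  P[3] = 15 + 6 = 21
  P[4] = 16 + 6 = 22
  P[5] = 22 + 6 = 28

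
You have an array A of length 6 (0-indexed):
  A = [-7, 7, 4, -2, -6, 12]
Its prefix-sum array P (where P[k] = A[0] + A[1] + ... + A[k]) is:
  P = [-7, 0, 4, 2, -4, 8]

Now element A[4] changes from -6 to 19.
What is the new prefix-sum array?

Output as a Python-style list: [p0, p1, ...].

Change: A[4] -6 -> 19, delta = 25
P[k] for k < 4: unchanged (A[4] not included)
P[k] for k >= 4: shift by delta = 25
  P[0] = -7 + 0 = -7
  P[1] = 0 + 0 = 0
  P[2] = 4 + 0 = 4
  P[3] = 2 + 0 = 2
  P[4] = -4 + 25 = 21
  P[5] = 8 + 25 = 33

Answer: [-7, 0, 4, 2, 21, 33]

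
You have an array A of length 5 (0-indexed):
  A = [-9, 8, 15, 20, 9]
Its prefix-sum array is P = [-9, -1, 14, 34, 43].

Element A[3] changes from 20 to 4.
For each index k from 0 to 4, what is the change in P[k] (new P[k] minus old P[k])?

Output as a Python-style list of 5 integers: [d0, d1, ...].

Answer: [0, 0, 0, -16, -16]

Derivation:
Element change: A[3] 20 -> 4, delta = -16
For k < 3: P[k] unchanged, delta_P[k] = 0
For k >= 3: P[k] shifts by exactly -16
Delta array: [0, 0, 0, -16, -16]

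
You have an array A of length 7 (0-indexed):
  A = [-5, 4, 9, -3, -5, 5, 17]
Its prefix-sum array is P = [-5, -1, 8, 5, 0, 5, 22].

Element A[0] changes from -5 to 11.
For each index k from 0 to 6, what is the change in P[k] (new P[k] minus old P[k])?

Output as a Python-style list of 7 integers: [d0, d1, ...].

Answer: [16, 16, 16, 16, 16, 16, 16]

Derivation:
Element change: A[0] -5 -> 11, delta = 16
For k < 0: P[k] unchanged, delta_P[k] = 0
For k >= 0: P[k] shifts by exactly 16
Delta array: [16, 16, 16, 16, 16, 16, 16]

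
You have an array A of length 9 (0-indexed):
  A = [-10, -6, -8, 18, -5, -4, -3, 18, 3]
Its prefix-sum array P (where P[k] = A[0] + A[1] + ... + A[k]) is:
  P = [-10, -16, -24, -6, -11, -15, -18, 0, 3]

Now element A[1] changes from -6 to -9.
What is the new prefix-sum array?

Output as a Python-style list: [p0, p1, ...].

Change: A[1] -6 -> -9, delta = -3
P[k] for k < 1: unchanged (A[1] not included)
P[k] for k >= 1: shift by delta = -3
  P[0] = -10 + 0 = -10
  P[1] = -16 + -3 = -19
  P[2] = -24 + -3 = -27
  P[3] = -6 + -3 = -9
  P[4] = -11 + -3 = -14
  P[5] = -15 + -3 = -18
  P[6] = -18 + -3 = -21
  P[7] = 0 + -3 = -3
  P[8] = 3 + -3 = 0

Answer: [-10, -19, -27, -9, -14, -18, -21, -3, 0]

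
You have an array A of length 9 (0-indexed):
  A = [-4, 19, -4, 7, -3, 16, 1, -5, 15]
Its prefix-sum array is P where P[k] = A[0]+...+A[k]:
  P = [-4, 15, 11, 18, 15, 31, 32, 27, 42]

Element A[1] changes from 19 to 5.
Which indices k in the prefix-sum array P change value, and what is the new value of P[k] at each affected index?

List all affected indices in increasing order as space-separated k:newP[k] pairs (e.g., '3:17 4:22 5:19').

P[k] = A[0] + ... + A[k]
P[k] includes A[1] iff k >= 1
Affected indices: 1, 2, ..., 8; delta = -14
  P[1]: 15 + -14 = 1
  P[2]: 11 + -14 = -3
  P[3]: 18 + -14 = 4
  P[4]: 15 + -14 = 1
  P[5]: 31 + -14 = 17
  P[6]: 32 + -14 = 18
  P[7]: 27 + -14 = 13
  P[8]: 42 + -14 = 28

Answer: 1:1 2:-3 3:4 4:1 5:17 6:18 7:13 8:28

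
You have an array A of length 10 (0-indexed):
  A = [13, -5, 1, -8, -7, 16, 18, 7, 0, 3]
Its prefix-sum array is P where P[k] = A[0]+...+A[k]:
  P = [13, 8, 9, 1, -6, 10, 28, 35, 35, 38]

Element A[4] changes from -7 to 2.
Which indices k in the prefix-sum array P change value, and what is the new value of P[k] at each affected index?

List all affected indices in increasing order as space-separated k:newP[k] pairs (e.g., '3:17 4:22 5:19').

P[k] = A[0] + ... + A[k]
P[k] includes A[4] iff k >= 4
Affected indices: 4, 5, ..., 9; delta = 9
  P[4]: -6 + 9 = 3
  P[5]: 10 + 9 = 19
  P[6]: 28 + 9 = 37
  P[7]: 35 + 9 = 44
  P[8]: 35 + 9 = 44
  P[9]: 38 + 9 = 47

Answer: 4:3 5:19 6:37 7:44 8:44 9:47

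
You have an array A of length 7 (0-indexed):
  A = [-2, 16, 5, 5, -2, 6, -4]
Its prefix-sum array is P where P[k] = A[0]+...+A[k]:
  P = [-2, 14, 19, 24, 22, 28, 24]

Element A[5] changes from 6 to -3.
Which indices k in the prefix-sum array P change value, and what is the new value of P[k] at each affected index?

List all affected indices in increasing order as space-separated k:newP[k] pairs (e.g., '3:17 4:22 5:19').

P[k] = A[0] + ... + A[k]
P[k] includes A[5] iff k >= 5
Affected indices: 5, 6, ..., 6; delta = -9
  P[5]: 28 + -9 = 19
  P[6]: 24 + -9 = 15

Answer: 5:19 6:15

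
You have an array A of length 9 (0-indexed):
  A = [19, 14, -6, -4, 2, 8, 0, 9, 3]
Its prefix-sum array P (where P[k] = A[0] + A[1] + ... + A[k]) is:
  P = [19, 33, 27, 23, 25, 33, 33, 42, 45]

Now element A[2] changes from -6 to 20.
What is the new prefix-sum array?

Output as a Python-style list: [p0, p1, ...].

Change: A[2] -6 -> 20, delta = 26
P[k] for k < 2: unchanged (A[2] not included)
P[k] for k >= 2: shift by delta = 26
  P[0] = 19 + 0 = 19
  P[1] = 33 + 0 = 33
  P[2] = 27 + 26 = 53
  P[3] = 23 + 26 = 49
  P[4] = 25 + 26 = 51
  P[5] = 33 + 26 = 59
  P[6] = 33 + 26 = 59
  P[7] = 42 + 26 = 68
  P[8] = 45 + 26 = 71

Answer: [19, 33, 53, 49, 51, 59, 59, 68, 71]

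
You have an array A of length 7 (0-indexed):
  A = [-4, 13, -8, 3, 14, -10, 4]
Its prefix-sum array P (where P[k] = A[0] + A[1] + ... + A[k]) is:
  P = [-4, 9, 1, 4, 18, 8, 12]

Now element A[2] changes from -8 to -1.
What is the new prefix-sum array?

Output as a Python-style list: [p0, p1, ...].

Answer: [-4, 9, 8, 11, 25, 15, 19]

Derivation:
Change: A[2] -8 -> -1, delta = 7
P[k] for k < 2: unchanged (A[2] not included)
P[k] for k >= 2: shift by delta = 7
  P[0] = -4 + 0 = -4
  P[1] = 9 + 0 = 9
  P[2] = 1 + 7 = 8
  P[3] = 4 + 7 = 11
  P[4] = 18 + 7 = 25
  P[5] = 8 + 7 = 15
  P[6] = 12 + 7 = 19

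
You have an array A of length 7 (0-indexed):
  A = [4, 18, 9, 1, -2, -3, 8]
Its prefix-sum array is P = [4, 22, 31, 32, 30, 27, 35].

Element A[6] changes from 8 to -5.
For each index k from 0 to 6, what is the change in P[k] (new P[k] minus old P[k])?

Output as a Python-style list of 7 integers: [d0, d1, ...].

Element change: A[6] 8 -> -5, delta = -13
For k < 6: P[k] unchanged, delta_P[k] = 0
For k >= 6: P[k] shifts by exactly -13
Delta array: [0, 0, 0, 0, 0, 0, -13]

Answer: [0, 0, 0, 0, 0, 0, -13]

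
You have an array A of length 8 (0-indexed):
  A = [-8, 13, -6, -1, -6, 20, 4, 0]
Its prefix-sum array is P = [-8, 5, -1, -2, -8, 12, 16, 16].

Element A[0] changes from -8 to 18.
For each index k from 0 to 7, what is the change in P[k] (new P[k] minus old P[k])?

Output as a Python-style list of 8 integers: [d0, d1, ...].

Answer: [26, 26, 26, 26, 26, 26, 26, 26]

Derivation:
Element change: A[0] -8 -> 18, delta = 26
For k < 0: P[k] unchanged, delta_P[k] = 0
For k >= 0: P[k] shifts by exactly 26
Delta array: [26, 26, 26, 26, 26, 26, 26, 26]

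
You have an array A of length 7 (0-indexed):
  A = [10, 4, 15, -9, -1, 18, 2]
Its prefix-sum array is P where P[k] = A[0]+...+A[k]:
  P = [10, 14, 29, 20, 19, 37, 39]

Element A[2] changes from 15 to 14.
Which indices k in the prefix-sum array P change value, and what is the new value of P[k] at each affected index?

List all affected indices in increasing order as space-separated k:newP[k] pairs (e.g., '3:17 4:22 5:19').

Answer: 2:28 3:19 4:18 5:36 6:38

Derivation:
P[k] = A[0] + ... + A[k]
P[k] includes A[2] iff k >= 2
Affected indices: 2, 3, ..., 6; delta = -1
  P[2]: 29 + -1 = 28
  P[3]: 20 + -1 = 19
  P[4]: 19 + -1 = 18
  P[5]: 37 + -1 = 36
  P[6]: 39 + -1 = 38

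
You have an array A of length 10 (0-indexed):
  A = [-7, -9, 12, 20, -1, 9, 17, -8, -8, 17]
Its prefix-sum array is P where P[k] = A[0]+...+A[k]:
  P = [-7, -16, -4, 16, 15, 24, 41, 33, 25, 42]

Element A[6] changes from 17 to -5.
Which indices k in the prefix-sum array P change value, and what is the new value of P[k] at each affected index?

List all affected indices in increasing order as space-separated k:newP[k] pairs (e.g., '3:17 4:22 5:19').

P[k] = A[0] + ... + A[k]
P[k] includes A[6] iff k >= 6
Affected indices: 6, 7, ..., 9; delta = -22
  P[6]: 41 + -22 = 19
  P[7]: 33 + -22 = 11
  P[8]: 25 + -22 = 3
  P[9]: 42 + -22 = 20

Answer: 6:19 7:11 8:3 9:20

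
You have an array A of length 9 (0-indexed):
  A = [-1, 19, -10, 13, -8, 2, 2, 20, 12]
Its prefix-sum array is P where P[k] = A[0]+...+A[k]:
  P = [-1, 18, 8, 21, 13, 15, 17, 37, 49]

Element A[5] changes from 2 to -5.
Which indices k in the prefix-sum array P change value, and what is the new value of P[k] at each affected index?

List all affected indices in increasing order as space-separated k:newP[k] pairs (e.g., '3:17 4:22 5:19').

P[k] = A[0] + ... + A[k]
P[k] includes A[5] iff k >= 5
Affected indices: 5, 6, ..., 8; delta = -7
  P[5]: 15 + -7 = 8
  P[6]: 17 + -7 = 10
  P[7]: 37 + -7 = 30
  P[8]: 49 + -7 = 42

Answer: 5:8 6:10 7:30 8:42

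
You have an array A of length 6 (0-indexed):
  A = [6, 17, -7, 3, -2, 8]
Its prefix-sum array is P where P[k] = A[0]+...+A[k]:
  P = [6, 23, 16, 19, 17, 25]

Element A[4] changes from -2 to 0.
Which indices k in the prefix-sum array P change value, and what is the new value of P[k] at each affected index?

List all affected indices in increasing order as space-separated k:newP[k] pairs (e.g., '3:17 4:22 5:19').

Answer: 4:19 5:27

Derivation:
P[k] = A[0] + ... + A[k]
P[k] includes A[4] iff k >= 4
Affected indices: 4, 5, ..., 5; delta = 2
  P[4]: 17 + 2 = 19
  P[5]: 25 + 2 = 27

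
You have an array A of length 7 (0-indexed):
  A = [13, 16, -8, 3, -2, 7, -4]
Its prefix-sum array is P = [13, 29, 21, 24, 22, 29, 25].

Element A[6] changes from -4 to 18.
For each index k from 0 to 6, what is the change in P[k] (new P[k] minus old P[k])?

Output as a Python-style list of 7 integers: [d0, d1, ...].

Answer: [0, 0, 0, 0, 0, 0, 22]

Derivation:
Element change: A[6] -4 -> 18, delta = 22
For k < 6: P[k] unchanged, delta_P[k] = 0
For k >= 6: P[k] shifts by exactly 22
Delta array: [0, 0, 0, 0, 0, 0, 22]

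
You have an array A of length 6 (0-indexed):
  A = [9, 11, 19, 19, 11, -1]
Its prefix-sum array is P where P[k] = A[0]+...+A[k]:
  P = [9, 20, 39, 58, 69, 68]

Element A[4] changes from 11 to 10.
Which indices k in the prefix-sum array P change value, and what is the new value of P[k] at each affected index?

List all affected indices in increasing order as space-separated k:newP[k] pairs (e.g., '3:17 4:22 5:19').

P[k] = A[0] + ... + A[k]
P[k] includes A[4] iff k >= 4
Affected indices: 4, 5, ..., 5; delta = -1
  P[4]: 69 + -1 = 68
  P[5]: 68 + -1 = 67

Answer: 4:68 5:67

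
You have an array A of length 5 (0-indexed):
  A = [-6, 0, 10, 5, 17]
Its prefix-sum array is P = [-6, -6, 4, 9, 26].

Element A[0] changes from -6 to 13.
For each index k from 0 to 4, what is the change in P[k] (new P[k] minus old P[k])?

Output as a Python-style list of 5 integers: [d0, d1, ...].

Answer: [19, 19, 19, 19, 19]

Derivation:
Element change: A[0] -6 -> 13, delta = 19
For k < 0: P[k] unchanged, delta_P[k] = 0
For k >= 0: P[k] shifts by exactly 19
Delta array: [19, 19, 19, 19, 19]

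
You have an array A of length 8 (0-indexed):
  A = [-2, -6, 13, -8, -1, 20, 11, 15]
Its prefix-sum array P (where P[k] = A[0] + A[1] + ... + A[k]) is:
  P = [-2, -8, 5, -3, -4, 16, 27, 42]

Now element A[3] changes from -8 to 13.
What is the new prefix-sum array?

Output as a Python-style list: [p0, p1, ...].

Change: A[3] -8 -> 13, delta = 21
P[k] for k < 3: unchanged (A[3] not included)
P[k] for k >= 3: shift by delta = 21
  P[0] = -2 + 0 = -2
  P[1] = -8 + 0 = -8
  P[2] = 5 + 0 = 5
  P[3] = -3 + 21 = 18
  P[4] = -4 + 21 = 17
  P[5] = 16 + 21 = 37
  P[6] = 27 + 21 = 48
  P[7] = 42 + 21 = 63

Answer: [-2, -8, 5, 18, 17, 37, 48, 63]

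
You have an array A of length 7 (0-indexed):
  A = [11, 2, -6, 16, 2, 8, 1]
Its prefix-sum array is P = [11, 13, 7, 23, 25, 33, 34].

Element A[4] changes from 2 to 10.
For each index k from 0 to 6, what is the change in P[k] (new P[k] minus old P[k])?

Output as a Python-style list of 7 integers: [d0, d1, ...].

Element change: A[4] 2 -> 10, delta = 8
For k < 4: P[k] unchanged, delta_P[k] = 0
For k >= 4: P[k] shifts by exactly 8
Delta array: [0, 0, 0, 0, 8, 8, 8]

Answer: [0, 0, 0, 0, 8, 8, 8]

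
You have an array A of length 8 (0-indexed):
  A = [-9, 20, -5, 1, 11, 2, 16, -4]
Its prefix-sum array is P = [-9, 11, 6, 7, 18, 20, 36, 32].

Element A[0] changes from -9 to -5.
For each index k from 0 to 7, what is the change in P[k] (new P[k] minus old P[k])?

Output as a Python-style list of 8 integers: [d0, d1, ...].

Element change: A[0] -9 -> -5, delta = 4
For k < 0: P[k] unchanged, delta_P[k] = 0
For k >= 0: P[k] shifts by exactly 4
Delta array: [4, 4, 4, 4, 4, 4, 4, 4]

Answer: [4, 4, 4, 4, 4, 4, 4, 4]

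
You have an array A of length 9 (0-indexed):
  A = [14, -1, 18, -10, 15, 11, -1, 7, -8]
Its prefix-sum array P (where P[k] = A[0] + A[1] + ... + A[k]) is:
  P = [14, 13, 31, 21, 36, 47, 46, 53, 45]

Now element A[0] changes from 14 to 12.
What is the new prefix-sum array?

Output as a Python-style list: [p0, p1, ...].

Change: A[0] 14 -> 12, delta = -2
P[k] for k < 0: unchanged (A[0] not included)
P[k] for k >= 0: shift by delta = -2
  P[0] = 14 + -2 = 12
  P[1] = 13 + -2 = 11
  P[2] = 31 + -2 = 29
  P[3] = 21 + -2 = 19
  P[4] = 36 + -2 = 34
  P[5] = 47 + -2 = 45
  P[6] = 46 + -2 = 44
  P[7] = 53 + -2 = 51
  P[8] = 45 + -2 = 43

Answer: [12, 11, 29, 19, 34, 45, 44, 51, 43]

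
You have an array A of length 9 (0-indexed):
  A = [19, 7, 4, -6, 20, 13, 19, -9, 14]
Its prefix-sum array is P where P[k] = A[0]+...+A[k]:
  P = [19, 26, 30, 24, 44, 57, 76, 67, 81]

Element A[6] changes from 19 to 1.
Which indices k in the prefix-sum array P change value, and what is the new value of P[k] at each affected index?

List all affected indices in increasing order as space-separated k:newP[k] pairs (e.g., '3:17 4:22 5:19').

Answer: 6:58 7:49 8:63

Derivation:
P[k] = A[0] + ... + A[k]
P[k] includes A[6] iff k >= 6
Affected indices: 6, 7, ..., 8; delta = -18
  P[6]: 76 + -18 = 58
  P[7]: 67 + -18 = 49
  P[8]: 81 + -18 = 63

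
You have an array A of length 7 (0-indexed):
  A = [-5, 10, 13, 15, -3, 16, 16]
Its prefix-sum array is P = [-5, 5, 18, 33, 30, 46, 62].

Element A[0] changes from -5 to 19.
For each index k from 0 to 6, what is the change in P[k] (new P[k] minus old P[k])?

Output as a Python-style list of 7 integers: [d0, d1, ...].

Answer: [24, 24, 24, 24, 24, 24, 24]

Derivation:
Element change: A[0] -5 -> 19, delta = 24
For k < 0: P[k] unchanged, delta_P[k] = 0
For k >= 0: P[k] shifts by exactly 24
Delta array: [24, 24, 24, 24, 24, 24, 24]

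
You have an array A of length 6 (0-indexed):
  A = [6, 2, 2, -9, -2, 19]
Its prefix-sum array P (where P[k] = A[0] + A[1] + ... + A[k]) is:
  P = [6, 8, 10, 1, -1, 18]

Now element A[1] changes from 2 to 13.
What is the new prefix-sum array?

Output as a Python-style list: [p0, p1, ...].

Answer: [6, 19, 21, 12, 10, 29]

Derivation:
Change: A[1] 2 -> 13, delta = 11
P[k] for k < 1: unchanged (A[1] not included)
P[k] for k >= 1: shift by delta = 11
  P[0] = 6 + 0 = 6
  P[1] = 8 + 11 = 19
  P[2] = 10 + 11 = 21
  P[3] = 1 + 11 = 12
  P[4] = -1 + 11 = 10
  P[5] = 18 + 11 = 29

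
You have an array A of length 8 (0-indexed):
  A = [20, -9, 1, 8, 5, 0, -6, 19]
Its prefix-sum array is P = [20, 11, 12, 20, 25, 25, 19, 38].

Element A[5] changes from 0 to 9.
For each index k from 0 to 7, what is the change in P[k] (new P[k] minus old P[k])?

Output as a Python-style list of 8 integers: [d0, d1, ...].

Element change: A[5] 0 -> 9, delta = 9
For k < 5: P[k] unchanged, delta_P[k] = 0
For k >= 5: P[k] shifts by exactly 9
Delta array: [0, 0, 0, 0, 0, 9, 9, 9]

Answer: [0, 0, 0, 0, 0, 9, 9, 9]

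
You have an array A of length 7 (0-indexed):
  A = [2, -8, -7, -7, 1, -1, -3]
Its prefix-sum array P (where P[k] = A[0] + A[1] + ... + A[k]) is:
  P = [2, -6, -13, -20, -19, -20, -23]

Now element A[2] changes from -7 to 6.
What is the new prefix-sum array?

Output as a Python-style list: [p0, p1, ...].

Change: A[2] -7 -> 6, delta = 13
P[k] for k < 2: unchanged (A[2] not included)
P[k] for k >= 2: shift by delta = 13
  P[0] = 2 + 0 = 2
  P[1] = -6 + 0 = -6
  P[2] = -13 + 13 = 0
  P[3] = -20 + 13 = -7
  P[4] = -19 + 13 = -6
  P[5] = -20 + 13 = -7
  P[6] = -23 + 13 = -10

Answer: [2, -6, 0, -7, -6, -7, -10]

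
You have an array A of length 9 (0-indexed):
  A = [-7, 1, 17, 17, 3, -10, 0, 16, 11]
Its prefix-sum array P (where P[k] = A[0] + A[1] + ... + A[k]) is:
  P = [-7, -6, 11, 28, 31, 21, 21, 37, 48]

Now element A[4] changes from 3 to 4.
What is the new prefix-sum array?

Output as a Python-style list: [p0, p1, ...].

Change: A[4] 3 -> 4, delta = 1
P[k] for k < 4: unchanged (A[4] not included)
P[k] for k >= 4: shift by delta = 1
  P[0] = -7 + 0 = -7
  P[1] = -6 + 0 = -6
  P[2] = 11 + 0 = 11
  P[3] = 28 + 0 = 28
  P[4] = 31 + 1 = 32
  P[5] = 21 + 1 = 22
  P[6] = 21 + 1 = 22
  P[7] = 37 + 1 = 38
  P[8] = 48 + 1 = 49

Answer: [-7, -6, 11, 28, 32, 22, 22, 38, 49]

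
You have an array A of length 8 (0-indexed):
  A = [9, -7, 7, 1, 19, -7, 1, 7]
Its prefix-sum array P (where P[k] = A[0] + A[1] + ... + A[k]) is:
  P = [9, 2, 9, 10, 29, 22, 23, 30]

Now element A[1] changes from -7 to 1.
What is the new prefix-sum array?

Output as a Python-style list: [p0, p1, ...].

Change: A[1] -7 -> 1, delta = 8
P[k] for k < 1: unchanged (A[1] not included)
P[k] for k >= 1: shift by delta = 8
  P[0] = 9 + 0 = 9
  P[1] = 2 + 8 = 10
  P[2] = 9 + 8 = 17
  P[3] = 10 + 8 = 18
  P[4] = 29 + 8 = 37
  P[5] = 22 + 8 = 30
  P[6] = 23 + 8 = 31
  P[7] = 30 + 8 = 38

Answer: [9, 10, 17, 18, 37, 30, 31, 38]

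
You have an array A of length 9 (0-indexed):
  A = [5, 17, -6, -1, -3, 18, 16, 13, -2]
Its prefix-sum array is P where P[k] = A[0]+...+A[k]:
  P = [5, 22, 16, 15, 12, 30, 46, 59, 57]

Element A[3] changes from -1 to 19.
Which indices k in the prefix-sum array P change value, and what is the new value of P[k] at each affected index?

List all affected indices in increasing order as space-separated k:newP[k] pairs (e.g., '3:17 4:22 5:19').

P[k] = A[0] + ... + A[k]
P[k] includes A[3] iff k >= 3
Affected indices: 3, 4, ..., 8; delta = 20
  P[3]: 15 + 20 = 35
  P[4]: 12 + 20 = 32
  P[5]: 30 + 20 = 50
  P[6]: 46 + 20 = 66
  P[7]: 59 + 20 = 79
  P[8]: 57 + 20 = 77

Answer: 3:35 4:32 5:50 6:66 7:79 8:77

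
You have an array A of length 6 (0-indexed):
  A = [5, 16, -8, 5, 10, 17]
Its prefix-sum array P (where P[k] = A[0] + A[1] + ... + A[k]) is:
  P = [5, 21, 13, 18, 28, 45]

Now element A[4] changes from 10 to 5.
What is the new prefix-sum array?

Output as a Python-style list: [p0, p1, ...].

Change: A[4] 10 -> 5, delta = -5
P[k] for k < 4: unchanged (A[4] not included)
P[k] for k >= 4: shift by delta = -5
  P[0] = 5 + 0 = 5
  P[1] = 21 + 0 = 21
  P[2] = 13 + 0 = 13
  P[3] = 18 + 0 = 18
  P[4] = 28 + -5 = 23
  P[5] = 45 + -5 = 40

Answer: [5, 21, 13, 18, 23, 40]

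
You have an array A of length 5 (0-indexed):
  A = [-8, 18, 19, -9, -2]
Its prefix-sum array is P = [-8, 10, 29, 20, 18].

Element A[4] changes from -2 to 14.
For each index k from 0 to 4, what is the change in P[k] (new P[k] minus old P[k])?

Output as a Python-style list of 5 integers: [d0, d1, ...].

Element change: A[4] -2 -> 14, delta = 16
For k < 4: P[k] unchanged, delta_P[k] = 0
For k >= 4: P[k] shifts by exactly 16
Delta array: [0, 0, 0, 0, 16]

Answer: [0, 0, 0, 0, 16]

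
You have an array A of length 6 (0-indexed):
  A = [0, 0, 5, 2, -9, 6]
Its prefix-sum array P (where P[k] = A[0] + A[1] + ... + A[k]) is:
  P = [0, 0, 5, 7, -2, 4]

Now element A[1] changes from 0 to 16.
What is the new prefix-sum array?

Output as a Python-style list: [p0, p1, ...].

Change: A[1] 0 -> 16, delta = 16
P[k] for k < 1: unchanged (A[1] not included)
P[k] for k >= 1: shift by delta = 16
  P[0] = 0 + 0 = 0
  P[1] = 0 + 16 = 16
  P[2] = 5 + 16 = 21
  P[3] = 7 + 16 = 23
  P[4] = -2 + 16 = 14
  P[5] = 4 + 16 = 20

Answer: [0, 16, 21, 23, 14, 20]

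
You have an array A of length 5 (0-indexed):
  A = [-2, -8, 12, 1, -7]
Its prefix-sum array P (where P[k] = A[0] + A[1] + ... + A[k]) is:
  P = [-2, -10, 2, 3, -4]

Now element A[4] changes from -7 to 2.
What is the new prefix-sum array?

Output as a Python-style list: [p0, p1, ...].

Answer: [-2, -10, 2, 3, 5]

Derivation:
Change: A[4] -7 -> 2, delta = 9
P[k] for k < 4: unchanged (A[4] not included)
P[k] for k >= 4: shift by delta = 9
  P[0] = -2 + 0 = -2
  P[1] = -10 + 0 = -10
  P[2] = 2 + 0 = 2
  P[3] = 3 + 0 = 3
  P[4] = -4 + 9 = 5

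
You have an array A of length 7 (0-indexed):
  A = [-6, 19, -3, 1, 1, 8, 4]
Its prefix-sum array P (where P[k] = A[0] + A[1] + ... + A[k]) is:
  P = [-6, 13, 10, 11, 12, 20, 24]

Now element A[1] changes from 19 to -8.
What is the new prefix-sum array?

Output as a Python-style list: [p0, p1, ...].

Answer: [-6, -14, -17, -16, -15, -7, -3]

Derivation:
Change: A[1] 19 -> -8, delta = -27
P[k] for k < 1: unchanged (A[1] not included)
P[k] for k >= 1: shift by delta = -27
  P[0] = -6 + 0 = -6
  P[1] = 13 + -27 = -14
  P[2] = 10 + -27 = -17
  P[3] = 11 + -27 = -16
  P[4] = 12 + -27 = -15
  P[5] = 20 + -27 = -7
  P[6] = 24 + -27 = -3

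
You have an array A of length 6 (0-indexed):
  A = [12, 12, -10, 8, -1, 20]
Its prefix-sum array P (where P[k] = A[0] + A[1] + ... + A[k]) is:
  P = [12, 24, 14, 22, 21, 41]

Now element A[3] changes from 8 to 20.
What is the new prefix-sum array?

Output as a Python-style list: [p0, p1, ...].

Answer: [12, 24, 14, 34, 33, 53]

Derivation:
Change: A[3] 8 -> 20, delta = 12
P[k] for k < 3: unchanged (A[3] not included)
P[k] for k >= 3: shift by delta = 12
  P[0] = 12 + 0 = 12
  P[1] = 24 + 0 = 24
  P[2] = 14 + 0 = 14
  P[3] = 22 + 12 = 34
  P[4] = 21 + 12 = 33
  P[5] = 41 + 12 = 53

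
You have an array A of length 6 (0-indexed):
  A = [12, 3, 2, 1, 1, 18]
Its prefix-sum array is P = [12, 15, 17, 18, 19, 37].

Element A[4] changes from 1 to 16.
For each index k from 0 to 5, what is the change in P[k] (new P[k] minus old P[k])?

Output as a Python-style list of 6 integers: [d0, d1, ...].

Answer: [0, 0, 0, 0, 15, 15]

Derivation:
Element change: A[4] 1 -> 16, delta = 15
For k < 4: P[k] unchanged, delta_P[k] = 0
For k >= 4: P[k] shifts by exactly 15
Delta array: [0, 0, 0, 0, 15, 15]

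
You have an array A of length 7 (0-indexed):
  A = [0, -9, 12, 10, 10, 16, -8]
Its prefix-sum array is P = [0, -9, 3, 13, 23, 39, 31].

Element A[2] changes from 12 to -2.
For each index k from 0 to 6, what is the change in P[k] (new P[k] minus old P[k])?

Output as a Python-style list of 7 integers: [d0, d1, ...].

Element change: A[2] 12 -> -2, delta = -14
For k < 2: P[k] unchanged, delta_P[k] = 0
For k >= 2: P[k] shifts by exactly -14
Delta array: [0, 0, -14, -14, -14, -14, -14]

Answer: [0, 0, -14, -14, -14, -14, -14]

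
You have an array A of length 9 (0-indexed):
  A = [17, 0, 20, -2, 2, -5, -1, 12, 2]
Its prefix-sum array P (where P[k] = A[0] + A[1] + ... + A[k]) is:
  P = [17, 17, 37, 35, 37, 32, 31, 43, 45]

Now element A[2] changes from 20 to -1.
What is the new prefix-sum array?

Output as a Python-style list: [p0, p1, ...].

Answer: [17, 17, 16, 14, 16, 11, 10, 22, 24]

Derivation:
Change: A[2] 20 -> -1, delta = -21
P[k] for k < 2: unchanged (A[2] not included)
P[k] for k >= 2: shift by delta = -21
  P[0] = 17 + 0 = 17
  P[1] = 17 + 0 = 17
  P[2] = 37 + -21 = 16
  P[3] = 35 + -21 = 14
  P[4] = 37 + -21 = 16
  P[5] = 32 + -21 = 11
  P[6] = 31 + -21 = 10
  P[7] = 43 + -21 = 22
  P[8] = 45 + -21 = 24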